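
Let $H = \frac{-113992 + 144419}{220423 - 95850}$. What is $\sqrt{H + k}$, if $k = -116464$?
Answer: $\frac{3 i \sqrt{200814990264665}}{124573} \approx 341.27 i$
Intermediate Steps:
$H = \frac{30427}{124573} \approx 0.24425$
$\sqrt{H + k} = \sqrt{\frac{30427}{124573} - 116464} = \sqrt{- \frac{14508239445}{124573}} = \frac{3 i \sqrt{200814990264665}}{124573}$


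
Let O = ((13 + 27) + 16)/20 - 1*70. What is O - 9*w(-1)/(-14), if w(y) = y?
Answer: -4749/70 ≈ -67.843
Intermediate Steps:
O = -336/5 (O = (40 + 16)*(1/20) - 70 = 56*(1/20) - 70 = 14/5 - 70 = -336/5 ≈ -67.200)
O - 9*w(-1)/(-14) = -336/5 - (-9)/(-14) = -336/5 - (-9)*(-1)/14 = -336/5 - 9*1/14 = -336/5 - 9/14 = -4749/70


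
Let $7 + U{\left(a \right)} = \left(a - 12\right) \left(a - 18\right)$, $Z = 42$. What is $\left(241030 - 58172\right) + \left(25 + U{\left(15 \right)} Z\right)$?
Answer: $182211$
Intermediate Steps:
$U{\left(a \right)} = -7 + \left(-18 + a\right) \left(-12 + a\right)$ ($U{\left(a \right)} = -7 + \left(a - 12\right) \left(a - 18\right) = -7 + \left(-12 + a\right) \left(-18 + a\right) = -7 + \left(-18 + a\right) \left(-12 + a\right)$)
$\left(241030 - 58172\right) + \left(25 + U{\left(15 \right)} Z\right) = \left(241030 - 58172\right) + \left(25 + \left(209 + 15^{2} - 450\right) 42\right) = \left(241030 - 58172\right) + \left(25 + \left(209 + 225 - 450\right) 42\right) = 182858 + \left(25 - 672\right) = 182858 - 647 = 182211$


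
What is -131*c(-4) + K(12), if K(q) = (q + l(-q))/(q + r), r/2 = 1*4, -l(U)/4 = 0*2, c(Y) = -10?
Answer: 6553/5 ≈ 1310.6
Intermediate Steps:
l(U) = 0 (l(U) = -0*2 = -4*0 = 0)
r = 8 (r = 2*(1*4) = 2*4 = 8)
K(q) = q/(8 + q) (K(q) = (q + 0)/(q + 8) = q/(8 + q))
-131*c(-4) + K(12) = -131*(-10) + 12/(8 + 12) = 1310 + 12/20 = 1310 + 12*(1/20) = 1310 + ⅗ = 6553/5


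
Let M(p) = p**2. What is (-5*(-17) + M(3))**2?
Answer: 8836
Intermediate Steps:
(-5*(-17) + M(3))**2 = (-5*(-17) + 3**2)**2 = (85 + 9)**2 = 94**2 = 8836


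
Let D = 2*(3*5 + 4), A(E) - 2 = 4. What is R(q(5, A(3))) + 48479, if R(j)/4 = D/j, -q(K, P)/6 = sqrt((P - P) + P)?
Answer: 48479 - 38*sqrt(6)/9 ≈ 48469.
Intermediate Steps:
A(E) = 6 (A(E) = 2 + 4 = 6)
q(K, P) = -6*sqrt(P) (q(K, P) = -6*sqrt((P - P) + P) = -6*sqrt(0 + P) = -6*sqrt(P))
D = 38 (D = 2*(15 + 4) = 2*19 = 38)
R(j) = 152/j (R(j) = 4*(38/j) = 152/j)
R(q(5, A(3))) + 48479 = 152/((-6*sqrt(6))) + 48479 = 152*(-sqrt(6)/36) + 48479 = -38*sqrt(6)/9 + 48479 = 48479 - 38*sqrt(6)/9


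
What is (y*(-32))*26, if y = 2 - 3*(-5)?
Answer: -14144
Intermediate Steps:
y = 17 (y = 2 + 15 = 17)
(y*(-32))*26 = (17*(-32))*26 = -544*26 = -14144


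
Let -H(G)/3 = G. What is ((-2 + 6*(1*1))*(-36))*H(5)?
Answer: 2160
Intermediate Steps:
H(G) = -3*G
((-2 + 6*(1*1))*(-36))*H(5) = ((-2 + 6*(1*1))*(-36))*(-3*5) = ((-2 + 6*1)*(-36))*(-15) = ((-2 + 6)*(-36))*(-15) = (4*(-36))*(-15) = -144*(-15) = 2160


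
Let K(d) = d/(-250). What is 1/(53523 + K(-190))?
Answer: 25/1338094 ≈ 1.8683e-5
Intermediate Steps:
K(d) = -d/250 (K(d) = d*(-1/250) = -d/250)
1/(53523 + K(-190)) = 1/(53523 - 1/250*(-190)) = 1/(53523 + 19/25) = 1/(1338094/25) = 25/1338094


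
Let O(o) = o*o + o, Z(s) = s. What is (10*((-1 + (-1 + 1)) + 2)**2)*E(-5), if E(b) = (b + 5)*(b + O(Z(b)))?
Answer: 0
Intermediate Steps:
O(o) = o + o**2 (O(o) = o**2 + o = o + o**2)
E(b) = (5 + b)*(b + b*(1 + b)) (E(b) = (b + 5)*(b + b*(1 + b)) = (5 + b)*(b + b*(1 + b)))
(10*((-1 + (-1 + 1)) + 2)**2)*E(-5) = (10*((-1 + (-1 + 1)) + 2)**2)*(-5*(10 + (-5)**2 + 7*(-5))) = (10*((-1 + 0) + 2)**2)*(-5*(10 + 25 - 35)) = (10*(-1 + 2)**2)*(-5*0) = (10*1**2)*0 = (10*1)*0 = 10*0 = 0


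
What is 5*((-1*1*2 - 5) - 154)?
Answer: -805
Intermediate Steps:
5*((-1*1*2 - 5) - 154) = 5*((-1*2 - 5) - 154) = 5*((-2 - 5) - 154) = 5*(-7 - 154) = 5*(-161) = -805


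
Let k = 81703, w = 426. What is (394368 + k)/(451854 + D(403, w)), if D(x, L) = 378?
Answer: 476071/452232 ≈ 1.0527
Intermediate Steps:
(394368 + k)/(451854 + D(403, w)) = (394368 + 81703)/(451854 + 378) = 476071/452232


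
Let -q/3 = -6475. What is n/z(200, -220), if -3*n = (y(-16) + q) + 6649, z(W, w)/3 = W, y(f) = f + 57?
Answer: -1741/120 ≈ -14.508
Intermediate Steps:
y(f) = 57 + f
q = 19425 (q = -3*(-6475) = 19425)
z(W, w) = 3*W
n = -8705 (n = -(((57 - 16) + 19425) + 6649)/3 = -((41 + 19425) + 6649)/3 = -(19466 + 6649)/3 = -⅓*26115 = -8705)
n/z(200, -220) = -8705/(3*200) = -8705/600 = -8705*1/600 = -1741/120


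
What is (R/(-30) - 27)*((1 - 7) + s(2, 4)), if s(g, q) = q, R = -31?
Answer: 779/15 ≈ 51.933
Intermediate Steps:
(R/(-30) - 27)*((1 - 7) + s(2, 4)) = (-31/(-30) - 27)*((1 - 7) + 4) = (-31*(-1/30) - 27)*(-6 + 4) = (31/30 - 27)*(-2) = -779/30*(-2) = 779/15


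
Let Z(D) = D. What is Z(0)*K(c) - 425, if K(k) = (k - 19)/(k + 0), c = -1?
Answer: -425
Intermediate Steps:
K(k) = (-19 + k)/k
Z(0)*K(c) - 425 = 0*((-19 - 1)/(-1)) - 425 = 0*(-1*(-20)) - 425 = 0*20 - 425 = 0 - 425 = -425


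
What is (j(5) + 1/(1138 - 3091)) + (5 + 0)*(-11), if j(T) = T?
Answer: -97651/1953 ≈ -50.000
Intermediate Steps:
(j(5) + 1/(1138 - 3091)) + (5 + 0)*(-11) = (5 + 1/(1138 - 3091)) + (5 + 0)*(-11) = (5 + 1/(-1953)) + 5*(-11) = (5 - 1/1953) - 55 = 9764/1953 - 55 = -97651/1953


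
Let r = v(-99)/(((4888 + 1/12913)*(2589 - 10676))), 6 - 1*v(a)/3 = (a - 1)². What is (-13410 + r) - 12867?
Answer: -13412865411588189/510441290815 ≈ -26277.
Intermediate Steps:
v(a) = 18 - 3*(-1 + a)² (v(a) = 18 - 3*(a - 1)² = 18 - 3*(-1 + a)²)
r = 387157566/510441290815 (r = (18 - 3*(-1 - 99)²)/(((4888 + 1/12913)*(2589 - 10676))) = (18 - 3*(-100)²)/(((4888 + 1/12913)*(-8087))) = (18 - 3*10000)/(((63118745/12913)*(-8087))) = (18 - 30000)/(-510441290815/12913) = -29982*(-12913/510441290815) = 387157566/510441290815 ≈ 0.00075848)
(-13410 + r) - 12867 = (-13410 + 387157566/510441290815) - 12867 = -6845017322671584/510441290815 - 12867 = -13412865411588189/510441290815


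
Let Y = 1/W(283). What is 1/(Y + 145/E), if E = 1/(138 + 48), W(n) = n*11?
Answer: 3113/83957611 ≈ 3.7078e-5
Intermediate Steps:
W(n) = 11*n
E = 1/186 ≈ 0.0053763
Y = 1/3113 (Y = 1/(11*283) = 1/3113 ≈ 0.00032123)
1/(Y + 145/E) = 1/(1/3113 + 145/(1/186)) = 1/(1/3113 + 186*145) = 1/(1/3113 + 26970) = 1/(83957611/3113) = 3113/83957611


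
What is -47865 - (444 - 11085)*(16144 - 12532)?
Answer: 38387427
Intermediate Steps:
-47865 - (444 - 11085)*(16144 - 12532) = -47865 - (-10641)*3612 = -47865 - 1*(-38435292) = -47865 + 38435292 = 38387427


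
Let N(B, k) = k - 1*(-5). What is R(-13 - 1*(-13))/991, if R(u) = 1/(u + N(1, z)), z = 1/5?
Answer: 5/25766 ≈ 0.00019405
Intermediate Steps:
z = ⅕ ≈ 0.20000
N(B, k) = 5 + k (N(B, k) = k + 5 = 5 + k)
R(u) = 1/(26/5 + u) (R(u) = 1/(u + (5 + ⅕)) = 1/(u + 26/5) = 1/(26/5 + u))
R(-13 - 1*(-13))/991 = (5/(26 + 5*(-13 - 1*(-13))))/991 = (5/(26 + 5*(-13 + 13)))*(1/991) = (5/(26 + 5*0))*(1/991) = (5/(26 + 0))*(1/991) = (5/26)*(1/991) = 5/25766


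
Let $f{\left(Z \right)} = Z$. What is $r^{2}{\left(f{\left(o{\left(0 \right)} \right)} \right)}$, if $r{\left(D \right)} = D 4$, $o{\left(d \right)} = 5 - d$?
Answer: $400$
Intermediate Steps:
$r{\left(D \right)} = 4 D$
$r^{2}{\left(f{\left(o{\left(0 \right)} \right)} \right)} = \left(4 \left(5 - 0\right)\right)^{2} = \left(4 \left(5 + 0\right)\right)^{2} = \left(4 \cdot 5\right)^{2} = 20^{2} = 400$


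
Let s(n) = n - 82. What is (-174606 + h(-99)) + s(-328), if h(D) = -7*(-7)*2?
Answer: -174918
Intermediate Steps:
s(n) = -82 + n
h(D) = 98 (h(D) = 49*2 = 98)
(-174606 + h(-99)) + s(-328) = (-174606 + 98) + (-82 - 328) = -174508 - 410 = -174918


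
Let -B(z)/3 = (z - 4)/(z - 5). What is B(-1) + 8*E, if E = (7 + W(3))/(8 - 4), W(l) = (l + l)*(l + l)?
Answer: 167/2 ≈ 83.500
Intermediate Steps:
W(l) = 4*l² (W(l) = (2*l)*(2*l) = 4*l²)
B(z) = -3*(-4 + z)/(-5 + z) (B(z) = -3*(z - 4)/(z - 5) = -3*(-4 + z)/(-5 + z))
E = 43/4 (E = (7 + 4*3²)/(8 - 4) = (7 + 4*9)/4 = (7 + 36)*(¼) = 43*(¼) = 43/4 ≈ 10.750)
B(-1) + 8*E = 3*(4 - 1*(-1))/(-5 - 1) + 8*(43/4) = 3*(4 + 1)/(-6) + 86 = 3*(-⅙)*5 + 86 = -5/2 + 86 = 167/2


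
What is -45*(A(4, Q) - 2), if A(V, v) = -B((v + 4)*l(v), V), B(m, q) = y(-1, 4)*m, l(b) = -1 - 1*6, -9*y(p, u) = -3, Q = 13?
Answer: -1695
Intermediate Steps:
y(p, u) = ⅓ (y(p, u) = -⅑*(-3) = ⅓)
l(b) = -7 (l(b) = -1 - 6 = -7)
B(m, q) = m/3
A(V, v) = 28/3 + 7*v/3 (A(V, v) = -(v + 4)*(-7)/3 = -(4 + v)*(-7)/3 = -(-28 - 7*v)/3 = -(-28/3 - 7*v/3) = 28/3 + 7*v/3)
-45*(A(4, Q) - 2) = -45*((28/3 + (7/3)*13) - 2) = -45*((28/3 + 91/3) - 2) = -45*(119/3 - 2) = -45*113/3 = -1695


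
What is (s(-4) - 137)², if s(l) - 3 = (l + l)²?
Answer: 4900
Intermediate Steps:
s(l) = 3 + 4*l² (s(l) = 3 + (l + l)² = 3 + (2*l)² = 3 + 4*l²)
(s(-4) - 137)² = ((3 + 4*(-4)²) - 137)² = ((3 + 4*16) - 137)² = ((3 + 64) - 137)² = (67 - 137)² = (-70)² = 4900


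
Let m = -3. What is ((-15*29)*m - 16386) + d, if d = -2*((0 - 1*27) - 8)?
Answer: -15011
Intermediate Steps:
d = 70 (d = -2*((0 - 27) - 8) = -2*(-27 - 8) = -2*(-35) = 70)
((-15*29)*m - 16386) + d = (-15*29*(-3) - 16386) + 70 = (-435*(-3) - 16386) + 70 = (1305 - 16386) + 70 = -15081 + 70 = -15011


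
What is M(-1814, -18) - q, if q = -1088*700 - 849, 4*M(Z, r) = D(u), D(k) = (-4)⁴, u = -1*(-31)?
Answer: 762513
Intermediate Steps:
u = 31
D(k) = 256
M(Z, r) = 64 (M(Z, r) = (¼)*256 = 64)
q = -762449 (q = -761600 - 849 = -762449)
M(-1814, -18) - q = 64 - 1*(-762449) = 64 + 762449 = 762513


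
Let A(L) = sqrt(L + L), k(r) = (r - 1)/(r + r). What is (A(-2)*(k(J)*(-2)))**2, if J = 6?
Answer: -25/9 ≈ -2.7778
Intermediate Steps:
k(r) = (-1 + r)/(2*r) (k(r) = (-1 + r)/((2*r)) = (-1 + r)*(1/(2*r)) = (-1 + r)/(2*r))
A(L) = sqrt(2)*sqrt(L) (A(L) = sqrt(2*L) = sqrt(2)*sqrt(L))
(A(-2)*(k(J)*(-2)))**2 = ((sqrt(2)*sqrt(-2))*(((1/2)*(-1 + 6)/6)*(-2)))**2 = ((sqrt(2)*(I*sqrt(2)))*(((1/2)*(1/6)*5)*(-2)))**2 = ((2*I)*((5/12)*(-2)))**2 = ((2*I)*(-5/6))**2 = (-5*I/3)**2 = -25/9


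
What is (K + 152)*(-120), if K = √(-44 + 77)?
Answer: -18240 - 120*√33 ≈ -18929.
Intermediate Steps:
K = √33 ≈ 5.7446
(K + 152)*(-120) = (√33 + 152)*(-120) = (152 + √33)*(-120) = -18240 - 120*√33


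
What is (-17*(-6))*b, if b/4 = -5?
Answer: -2040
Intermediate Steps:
b = -20 (b = 4*(-5) = -20)
(-17*(-6))*b = -17*(-6)*(-20) = 102*(-20) = -2040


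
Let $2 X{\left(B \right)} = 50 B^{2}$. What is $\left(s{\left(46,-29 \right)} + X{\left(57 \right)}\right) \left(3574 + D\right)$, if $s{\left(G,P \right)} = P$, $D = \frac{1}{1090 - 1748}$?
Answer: $\frac{95473951218}{329} \approx 2.9019 \cdot 10^{8}$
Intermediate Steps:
$D = - \frac{1}{658}$ ($D = \frac{1}{-658} = - \frac{1}{658} \approx -0.0015198$)
$X{\left(B \right)} = 25 B^{2}$ ($X{\left(B \right)} = \frac{50 B^{2}}{2} = 25 B^{2}$)
$\left(s{\left(46,-29 \right)} + X{\left(57 \right)}\right) \left(3574 + D\right) = \left(-29 + 25 \cdot 57^{2}\right) \left(3574 - \frac{1}{658}\right) = \left(-29 + 25 \cdot 3249\right) \frac{2351691}{658} = \left(-29 + 81225\right) \frac{2351691}{658} = 81196 \cdot \frac{2351691}{658} = \frac{95473951218}{329}$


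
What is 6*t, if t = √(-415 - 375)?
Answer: 6*I*√790 ≈ 168.64*I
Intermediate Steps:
t = I*√790 (t = √(-790) = I*√790 ≈ 28.107*I)
6*t = 6*(I*√790) = 6*I*√790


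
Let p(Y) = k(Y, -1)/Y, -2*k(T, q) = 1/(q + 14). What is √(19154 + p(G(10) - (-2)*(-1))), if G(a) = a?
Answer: √51792403/52 ≈ 138.40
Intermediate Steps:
k(T, q) = -1/(2*(14 + q)) (k(T, q) = -1/(2*(q + 14)) = -1/(2*(14 + q)))
p(Y) = -1/(26*Y) (p(Y) = (-1/(28 + 2*(-1)))/Y = (-1/(28 - 2))/Y = (-1/26)/Y = (-1*1/26)/Y = -1/(26*Y))
√(19154 + p(G(10) - (-2)*(-1))) = √(19154 - 1/(26*(10 - (-2)*(-1)))) = √(19154 - 1/(26*(10 - 1*2))) = √(19154 - 1/(26*(10 - 2))) = √(19154 - 1/26/8) = √(19154 - 1/26*⅛) = √(19154 - 1/208) = √(3984031/208) = √51792403/52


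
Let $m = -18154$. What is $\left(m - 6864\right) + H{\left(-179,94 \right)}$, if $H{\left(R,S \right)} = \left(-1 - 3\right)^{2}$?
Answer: $-25002$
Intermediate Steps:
$H{\left(R,S \right)} = 16$ ($H{\left(R,S \right)} = \left(-4\right)^{2} = 16$)
$\left(m - 6864\right) + H{\left(-179,94 \right)} = \left(-18154 - 6864\right) + 16 = -25018 + 16 = -25002$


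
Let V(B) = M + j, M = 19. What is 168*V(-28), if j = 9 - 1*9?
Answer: 3192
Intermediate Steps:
j = 0 (j = 9 - 9 = 0)
V(B) = 19 (V(B) = 19 + 0 = 19)
168*V(-28) = 168*19 = 3192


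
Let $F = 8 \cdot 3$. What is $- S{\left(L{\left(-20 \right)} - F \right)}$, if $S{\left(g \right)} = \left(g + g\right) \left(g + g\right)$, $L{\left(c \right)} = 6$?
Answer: $-1296$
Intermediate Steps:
$F = 24$
$S{\left(g \right)} = 4 g^{2}$ ($S{\left(g \right)} = 2 g 2 g = 4 g^{2}$)
$- S{\left(L{\left(-20 \right)} - F \right)} = - 4 \left(6 - 24\right)^{2} = - 4 \left(-18\right)^{2} = - 4 \cdot 324 = \left(-1\right) 1296 = -1296$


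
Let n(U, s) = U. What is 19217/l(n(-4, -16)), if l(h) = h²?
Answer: 19217/16 ≈ 1201.1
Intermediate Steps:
19217/l(n(-4, -16)) = 19217/((-4)²) = 19217/16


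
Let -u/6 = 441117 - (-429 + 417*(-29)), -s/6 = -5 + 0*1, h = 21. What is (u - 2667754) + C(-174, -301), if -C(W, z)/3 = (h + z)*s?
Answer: -5364388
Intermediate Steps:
s = 30 (s = -6*(-5 + 0*1) = -6*(-5 + 0) = -6*(-5) = 30)
C(W, z) = -1890 - 90*z (C(W, z) = -3*(21 + z)*30 = -3*(630 + 30*z) = -1890 - 90*z)
u = -2721834 (u = -6*(441117 - (-429 + 417*(-29))) = -6*(441117 - (-429 - 12093)) = -6*(441117 - 1*(-12522)) = -6*(441117 + 12522) = -6*453639 = -2721834)
(u - 2667754) + C(-174, -301) = (-2721834 - 2667754) + (-1890 - 90*(-301)) = -5389588 + (-1890 + 27090) = -5389588 + 25200 = -5364388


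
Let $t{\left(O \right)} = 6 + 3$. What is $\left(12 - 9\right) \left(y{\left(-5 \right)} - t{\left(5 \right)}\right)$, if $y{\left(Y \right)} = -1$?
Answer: $-30$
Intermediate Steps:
$t{\left(O \right)} = 9$
$\left(12 - 9\right) \left(y{\left(-5 \right)} - t{\left(5 \right)}\right) = \left(12 - 9\right) \left(-1 - 9\right) = 3 \left(-1 - 9\right) = 3 \left(-10\right) = -30$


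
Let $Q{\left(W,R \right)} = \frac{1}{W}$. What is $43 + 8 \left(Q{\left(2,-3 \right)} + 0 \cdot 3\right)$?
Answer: $47$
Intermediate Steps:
$43 + 8 \left(Q{\left(2,-3 \right)} + 0 \cdot 3\right) = 43 + 8 \left(\frac{1}{2} + 0 \cdot 3\right) = 43 + 8 \left(\frac{1}{2} + 0\right) = 43 + 8 \cdot \frac{1}{2} = 43 + 4 = 47$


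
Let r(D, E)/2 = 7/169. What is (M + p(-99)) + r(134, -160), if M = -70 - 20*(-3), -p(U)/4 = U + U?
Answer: 132172/169 ≈ 782.08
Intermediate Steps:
p(U) = -8*U (p(U) = -4*(U + U) = -8*U)
M = -10 (M = -70 + 60 = -10)
r(D, E) = 14/169 (r(D, E) = 2*(7/169) = 14/169)
(M + p(-99)) + r(134, -160) = (-10 - 8*(-99)) + 14/169 = (-10 + 792) + 14/169 = 782 + 14/169 = 132172/169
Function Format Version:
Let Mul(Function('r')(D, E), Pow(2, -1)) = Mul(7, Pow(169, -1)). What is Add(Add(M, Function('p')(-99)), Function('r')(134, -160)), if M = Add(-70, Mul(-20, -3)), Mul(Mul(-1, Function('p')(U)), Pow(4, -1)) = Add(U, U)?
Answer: Rational(132172, 169) ≈ 782.08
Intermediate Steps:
Function('p')(U) = Mul(-8, U) (Function('p')(U) = Mul(-4, Add(U, U)) = Mul(-4, Mul(2, U)) = Mul(-8, U))
M = -10 (M = Add(-70, 60) = -10)
Function('r')(D, E) = Rational(14, 169) (Function('r')(D, E) = Mul(2, Mul(7, Pow(169, -1))) = Mul(2, Mul(7, Rational(1, 169))) = Mul(2, Rational(7, 169)) = Rational(14, 169))
Add(Add(M, Function('p')(-99)), Function('r')(134, -160)) = Add(Add(-10, Mul(-8, -99)), Rational(14, 169)) = Add(Add(-10, 792), Rational(14, 169)) = Add(782, Rational(14, 169)) = Rational(132172, 169)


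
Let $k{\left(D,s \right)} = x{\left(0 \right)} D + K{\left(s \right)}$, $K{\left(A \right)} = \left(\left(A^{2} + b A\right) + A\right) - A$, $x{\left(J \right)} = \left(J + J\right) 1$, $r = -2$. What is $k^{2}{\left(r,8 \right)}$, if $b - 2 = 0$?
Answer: $6400$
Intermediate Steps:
$b = 2$ ($b = 2 + 0 = 2$)
$x{\left(J \right)} = 2 J$ ($x{\left(J \right)} = 2 J 1 = 2 J$)
$K{\left(A \right)} = A^{2} + 2 A$ ($K{\left(A \right)} = \left(\left(A^{2} + 2 A\right) + A\right) - A = \left(A^{2} + 3 A\right) - A = A^{2} + 2 A$)
$k{\left(D,s \right)} = s \left(2 + s\right)$ ($k{\left(D,s \right)} = 2 \cdot 0 D + s \left(2 + s\right) = 0 D + s \left(2 + s\right) = 0 + s \left(2 + s\right) = s \left(2 + s\right)$)
$k^{2}{\left(r,8 \right)} = \left(8 \left(2 + 8\right)\right)^{2} = \left(8 \cdot 10\right)^{2} = 80^{2} = 6400$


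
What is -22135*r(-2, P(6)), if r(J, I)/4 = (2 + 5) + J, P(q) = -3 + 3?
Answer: -442700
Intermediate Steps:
P(q) = 0
r(J, I) = 28 + 4*J (r(J, I) = 4*((2 + 5) + J) = 4*(7 + J) = 28 + 4*J)
-22135*r(-2, P(6)) = -22135*(28 + 4*(-2)) = -22135*(28 - 8) = -22135*20 = -442700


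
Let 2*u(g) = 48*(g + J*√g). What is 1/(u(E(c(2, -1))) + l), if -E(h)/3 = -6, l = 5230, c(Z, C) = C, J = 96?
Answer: -2831/31746622 + 1728*√2/15873311 ≈ 6.4779e-5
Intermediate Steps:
E(h) = 18 (E(h) = -3*(-6) = 18)
u(g) = 24*g + 2304*√g (u(g) = (48*(g + 96*√g))/2 = (48*g + 4608*√g)/2 = 24*g + 2304*√g)
1/(u(E(c(2, -1))) + l) = 1/((24*18 + 2304*√18) + 5230) = 1/((432 + 2304*(3*√2)) + 5230) = 1/((432 + 6912*√2) + 5230) = 1/(5662 + 6912*√2)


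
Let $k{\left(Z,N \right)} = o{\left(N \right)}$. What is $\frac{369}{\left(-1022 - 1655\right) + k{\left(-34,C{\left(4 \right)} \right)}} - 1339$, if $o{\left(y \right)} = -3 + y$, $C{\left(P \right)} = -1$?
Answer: $- \frac{3590228}{2681} \approx -1339.1$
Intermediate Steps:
$k{\left(Z,N \right)} = -3 + N$
$\frac{369}{\left(-1022 - 1655\right) + k{\left(-34,C{\left(4 \right)} \right)}} - 1339 = \frac{369}{\left(-1022 - 1655\right) - 4} - 1339 = \frac{369}{-2677 - 4} - 1339 = \frac{369}{-2681} - 1339 = 369 \left(- \frac{1}{2681}\right) - 1339 = - \frac{369}{2681} - 1339 = - \frac{3590228}{2681}$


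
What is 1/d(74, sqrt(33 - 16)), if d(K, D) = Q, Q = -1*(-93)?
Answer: 1/93 ≈ 0.010753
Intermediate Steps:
Q = 93
d(K, D) = 93
1/d(74, sqrt(33 - 16)) = 1/93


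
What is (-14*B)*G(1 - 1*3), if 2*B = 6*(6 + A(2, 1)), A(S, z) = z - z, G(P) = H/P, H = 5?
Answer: 630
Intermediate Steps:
G(P) = 5/P
A(S, z) = 0
B = 18 (B = (6*(6 + 0))/2 = (6*6)/2 = (½)*36 = 18)
(-14*B)*G(1 - 1*3) = (-14*18)*(5/(1 - 1*3)) = -1260/(1 - 3) = -1260/(-2) = -1260*(-1)/2 = -252*(-5/2) = 630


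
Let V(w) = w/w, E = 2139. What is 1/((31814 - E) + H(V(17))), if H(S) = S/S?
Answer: 1/29676 ≈ 3.3697e-5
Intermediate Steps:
V(w) = 1
H(S) = 1
1/((31814 - E) + H(V(17))) = 1/((31814 - 1*2139) + 1) = 1/((31814 - 2139) + 1) = 1/(29675 + 1) = 1/29676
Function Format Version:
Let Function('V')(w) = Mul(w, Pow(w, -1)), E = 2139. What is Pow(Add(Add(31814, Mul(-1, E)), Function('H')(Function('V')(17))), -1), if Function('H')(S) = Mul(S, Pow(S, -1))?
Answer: Rational(1, 29676) ≈ 3.3697e-5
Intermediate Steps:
Function('V')(w) = 1
Function('H')(S) = 1
Pow(Add(Add(31814, Mul(-1, E)), Function('H')(Function('V')(17))), -1) = Pow(Add(Add(31814, Mul(-1, 2139)), 1), -1) = Pow(Add(Add(31814, -2139), 1), -1) = Pow(Add(29675, 1), -1) = Pow(29676, -1) = Rational(1, 29676)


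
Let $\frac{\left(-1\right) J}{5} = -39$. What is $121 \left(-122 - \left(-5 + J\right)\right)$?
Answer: $-37752$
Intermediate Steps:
$J = 195$ ($J = \left(-5\right) \left(-39\right) = 195$)
$121 \left(-122 - \left(-5 + J\right)\right) = 121 \left(-122 + \left(5 - 195\right)\right) = 121 \left(-122 - 190\right) = 121 \left(-312\right) = -37752$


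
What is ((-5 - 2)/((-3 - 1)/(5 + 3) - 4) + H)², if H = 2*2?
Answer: 2500/81 ≈ 30.864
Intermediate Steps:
H = 4
((-5 - 2)/((-3 - 1)/(5 + 3) - 4) + H)² = ((-5 - 2)/((-3 - 1)/(5 + 3) - 4) + 4)² = (-7/(-4/8 - 4) + 4)² = (-7/(-4*⅛ - 4) + 4)² = (-7/(-½ - 4) + 4)² = (-7/(-9/2) + 4)² = (-7*(-2/9) + 4)² = (14/9 + 4)² = (50/9)² = 2500/81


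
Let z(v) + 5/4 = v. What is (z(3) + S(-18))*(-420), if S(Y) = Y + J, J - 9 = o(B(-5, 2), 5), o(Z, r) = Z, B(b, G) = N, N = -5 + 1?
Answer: 4725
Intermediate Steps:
N = -4
B(b, G) = -4
J = 5 (J = 9 - 4 = 5)
S(Y) = 5 + Y (S(Y) = Y + 5 = 5 + Y)
z(v) = -5/4 + v
(z(3) + S(-18))*(-420) = ((-5/4 + 3) + (5 - 18))*(-420) = (7/4 - 13)*(-420) = -45/4*(-420) = 4725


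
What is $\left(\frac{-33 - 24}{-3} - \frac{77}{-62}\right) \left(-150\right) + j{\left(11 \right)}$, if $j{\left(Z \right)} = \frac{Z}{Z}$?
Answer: $- \frac{94094}{31} \approx -3035.3$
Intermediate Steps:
$j{\left(Z \right)} = 1$
$\left(\frac{-33 - 24}{-3} - \frac{77}{-62}\right) \left(-150\right) + j{\left(11 \right)} = \left(\frac{-33 - 24}{-3} - \frac{77}{-62}\right) \left(-150\right) + 1 = \left(\left(-57\right) \left(- \frac{1}{3}\right) - - \frac{77}{62}\right) \left(-150\right) + 1 = \left(19 + \frac{77}{62}\right) \left(-150\right) + 1 = \frac{1255}{62} \left(-150\right) + 1 = - \frac{94125}{31} + 1 = - \frac{94094}{31}$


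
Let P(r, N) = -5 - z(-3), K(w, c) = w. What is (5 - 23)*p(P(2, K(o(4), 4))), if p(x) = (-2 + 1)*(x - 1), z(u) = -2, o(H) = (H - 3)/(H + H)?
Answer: -72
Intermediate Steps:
o(H) = (-3 + H)/(2*H) (o(H) = (-3 + H)/((2*H)) = (-3 + H)*(1/(2*H)) = (-3 + H)/(2*H))
P(r, N) = -3 (P(r, N) = -5 - 1*(-2) = -5 + 2 = -3)
p(x) = 1 - x (p(x) = -(-1 + x) = 1 - x)
(5 - 23)*p(P(2, K(o(4), 4))) = (5 - 23)*(1 - 1*(-3)) = -18*(1 + 3) = -18*4 = -72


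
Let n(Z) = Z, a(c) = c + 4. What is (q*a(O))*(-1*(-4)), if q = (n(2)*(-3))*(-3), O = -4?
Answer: 0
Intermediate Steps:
a(c) = 4 + c
q = 18 (q = (2*(-3))*(-3) = -6*(-3) = 18)
(q*a(O))*(-1*(-4)) = (18*(4 - 4))*(-1*(-4)) = (18*0)*4 = 0*4 = 0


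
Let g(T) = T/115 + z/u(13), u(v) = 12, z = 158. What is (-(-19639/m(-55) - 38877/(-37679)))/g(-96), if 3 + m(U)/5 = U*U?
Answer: 10525702359/484442633221 ≈ 0.021727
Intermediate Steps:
m(U) = -15 + 5*U² (m(U) = -15 + 5*(U*U) = -15 + 5*U²)
g(T) = 79/6 + T/115 (g(T) = T/115 + 158/12 = T*(1/115) + 158*(1/12) = T/115 + 79/6 = 79/6 + T/115)
(-(-19639/m(-55) - 38877/(-37679)))/g(-96) = (-(-19639/(-15 + 5*(-55)²) - 38877/(-37679)))/(79/6 + (1/115)*(-96)) = (-(-19639/(-15 + 5*3025) - 38877*(-1/37679)))/(79/6 - 96/115) = (-(-19639/(-15 + 15125) + 38877/37679))/(8509/690) = -(-19639/15110 + 38877/37679)*(690/8509) = -1*(-152546411/569329690)*(690/8509) = (152546411/569329690)*(690/8509) = 10525702359/484442633221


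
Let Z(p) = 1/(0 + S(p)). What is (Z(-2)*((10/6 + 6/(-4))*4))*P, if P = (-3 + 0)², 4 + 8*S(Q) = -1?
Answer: -48/5 ≈ -9.6000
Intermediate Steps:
S(Q) = -5/8 (S(Q) = -½ + (⅛)*(-1) = -½ - ⅛ = -5/8)
Z(p) = -8/5 (Z(p) = 1/(0 - 5/8) = 1/(-5/8) = -8/5)
P = 9 (P = (-3)² = 9)
(Z(-2)*((10/6 + 6/(-4))*4))*P = -8*(10/6 + 6/(-4))*4/5*9 = -8*(10*(⅙) + 6*(-¼))*4/5*9 = -8*(5/3 - 3/2)*4/5*9 = -4*4/15*9 = -8/5*⅔*9 = -16/15*9 = -48/5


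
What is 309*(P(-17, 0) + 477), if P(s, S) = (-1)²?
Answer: 147702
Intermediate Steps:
P(s, S) = 1
309*(P(-17, 0) + 477) = 309*(1 + 477) = 309*478 = 147702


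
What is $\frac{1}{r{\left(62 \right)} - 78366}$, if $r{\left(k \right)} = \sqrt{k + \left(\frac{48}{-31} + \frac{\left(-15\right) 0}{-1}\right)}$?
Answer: $- \frac{1214673}{95189063381} - \frac{\sqrt{58094}}{190378126762} \approx -1.2762 \cdot 10^{-5}$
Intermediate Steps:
$r{\left(k \right)} = \sqrt{- \frac{48}{31} + k}$ ($r{\left(k \right)} = \sqrt{k + \left(48 \left(- \frac{1}{31}\right) + 0 \left(-1\right)\right)} = \sqrt{k + \left(- \frac{48}{31} + 0\right)} = \sqrt{k - \frac{48}{31}} = \sqrt{- \frac{48}{31} + k}$)
$\frac{1}{r{\left(62 \right)} - 78366} = \frac{1}{\frac{\sqrt{-1488 + 961 \cdot 62}}{31} - 78366} = \frac{1}{\frac{\sqrt{-1488 + 59582}}{31} - 78366} = \frac{1}{\frac{\sqrt{58094}}{31} - 78366} = \frac{1}{-78366 + \frac{\sqrt{58094}}{31}}$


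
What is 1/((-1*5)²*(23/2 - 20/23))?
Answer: 46/12225 ≈ 0.0037628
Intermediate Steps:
1/((-1*5)²*(23/2 - 20/23)) = 1/((-5)²*(23*(½) - 20*1/23)) = 1/(25*(23/2 - 20/23)) = 1/(25*(489/46)) = 1/(12225/46) = 46/12225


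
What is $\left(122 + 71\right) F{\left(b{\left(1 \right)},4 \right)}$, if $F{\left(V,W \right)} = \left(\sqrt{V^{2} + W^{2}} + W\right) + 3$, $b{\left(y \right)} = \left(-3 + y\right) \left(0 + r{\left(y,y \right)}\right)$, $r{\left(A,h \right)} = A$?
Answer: $1351 + 386 \sqrt{5} \approx 2214.1$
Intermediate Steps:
$b{\left(y \right)} = y \left(-3 + y\right)$ ($b{\left(y \right)} = \left(-3 + y\right) \left(0 + y\right) = \left(-3 + y\right) y = y \left(-3 + y\right)$)
$F{\left(V,W \right)} = 3 + W + \sqrt{V^{2} + W^{2}}$ ($F{\left(V,W \right)} = \left(W + \sqrt{V^{2} + W^{2}}\right) + 3 = 3 + W + \sqrt{V^{2} + W^{2}}$)
$\left(122 + 71\right) F{\left(b{\left(1 \right)},4 \right)} = \left(122 + 71\right) \left(3 + 4 + \sqrt{\left(1 \left(-3 + 1\right)\right)^{2} + 4^{2}}\right) = 193 \left(3 + 4 + \sqrt{\left(1 \left(-2\right)\right)^{2} + 16}\right) = 193 \left(3 + 4 + \sqrt{\left(-2\right)^{2} + 16}\right) = 193 \left(3 + 4 + \sqrt{4 + 16}\right) = 193 \left(3 + 4 + \sqrt{20}\right) = 193 \left(3 + 4 + 2 \sqrt{5}\right) = 193 \left(7 + 2 \sqrt{5}\right) = 1351 + 386 \sqrt{5}$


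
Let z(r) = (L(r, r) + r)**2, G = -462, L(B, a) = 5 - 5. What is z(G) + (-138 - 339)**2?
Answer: 440973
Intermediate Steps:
L(B, a) = 0
z(r) = r**2 (z(r) = (0 + r)**2 = r**2)
z(G) + (-138 - 339)**2 = (-462)**2 + (-138 - 339)**2 = 213444 + (-477)**2 = 213444 + 227529 = 440973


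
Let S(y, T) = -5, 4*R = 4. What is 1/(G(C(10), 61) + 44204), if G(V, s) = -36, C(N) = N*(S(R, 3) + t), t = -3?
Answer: 1/44168 ≈ 2.2641e-5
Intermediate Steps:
R = 1 (R = (¼)*4 = 1)
C(N) = -8*N (C(N) = N*(-5 - 3) = N*(-8) = -8*N)
1/(G(C(10), 61) + 44204) = 1/(-36 + 44204) = 1/44168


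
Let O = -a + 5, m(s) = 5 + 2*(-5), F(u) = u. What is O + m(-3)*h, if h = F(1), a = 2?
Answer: -2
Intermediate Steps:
h = 1
m(s) = -5 (m(s) = 5 - 10 = -5)
O = 3 (O = -1*2 + 5 = -2 + 5 = 3)
O + m(-3)*h = 3 - 5*1 = 3 - 5 = -2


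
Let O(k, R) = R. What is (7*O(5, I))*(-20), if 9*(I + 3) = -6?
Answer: 1540/3 ≈ 513.33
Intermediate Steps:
I = -11/3 (I = -3 + (⅑)*(-6) = -3 - ⅔ = -11/3 ≈ -3.6667)
(7*O(5, I))*(-20) = (7*(-11/3))*(-20) = -77/3*(-20) = 1540/3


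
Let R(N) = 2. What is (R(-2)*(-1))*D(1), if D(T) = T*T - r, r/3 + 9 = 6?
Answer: -20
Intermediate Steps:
r = -9 (r = -27 + 3*6 = -27 + 18 = -9)
D(T) = 9 + T² (D(T) = T*T - 1*(-9) = T² + 9 = 9 + T²)
(R(-2)*(-1))*D(1) = (2*(-1))*(9 + 1²) = -2*(9 + 1) = -2*10 = -20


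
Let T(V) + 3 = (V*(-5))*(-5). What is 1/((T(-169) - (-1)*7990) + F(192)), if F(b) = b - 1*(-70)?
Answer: 1/4024 ≈ 0.00024851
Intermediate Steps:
T(V) = -3 + 25*V (T(V) = -3 + (V*(-5))*(-5) = -3 - 5*V*(-5) = -3 + 25*V)
F(b) = 70 + b (F(b) = b + 70 = 70 + b)
1/((T(-169) - (-1)*7990) + F(192)) = 1/(((-3 + 25*(-169)) - (-1)*7990) + (70 + 192)) = 1/(((-3 - 4225) - 1*(-7990)) + 262) = 1/((-4228 + 7990) + 262) = 1/(3762 + 262) = 1/4024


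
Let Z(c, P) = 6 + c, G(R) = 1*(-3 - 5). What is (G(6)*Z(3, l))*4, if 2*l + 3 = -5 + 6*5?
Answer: -288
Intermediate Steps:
l = 11 (l = -3/2 + (-5 + 6*5)/2 = -3/2 + (-5 + 30)/2 = -3/2 + (½)*25 = -3/2 + 25/2 = 11)
G(R) = -8 (G(R) = 1*(-8) = -8)
(G(6)*Z(3, l))*4 = -8*(6 + 3)*4 = -8*9*4 = -72*4 = -288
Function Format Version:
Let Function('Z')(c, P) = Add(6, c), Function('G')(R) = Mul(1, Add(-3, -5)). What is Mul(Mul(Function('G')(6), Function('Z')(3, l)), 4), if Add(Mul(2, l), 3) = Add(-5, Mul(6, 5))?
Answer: -288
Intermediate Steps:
l = 11 (l = Add(Rational(-3, 2), Mul(Rational(1, 2), Add(-5, Mul(6, 5)))) = Add(Rational(-3, 2), Mul(Rational(1, 2), Add(-5, 30))) = Add(Rational(-3, 2), Mul(Rational(1, 2), 25)) = Add(Rational(-3, 2), Rational(25, 2)) = 11)
Function('G')(R) = -8 (Function('G')(R) = Mul(1, -8) = -8)
Mul(Mul(Function('G')(6), Function('Z')(3, l)), 4) = Mul(Mul(-8, Add(6, 3)), 4) = Mul(Mul(-8, 9), 4) = Mul(-72, 4) = -288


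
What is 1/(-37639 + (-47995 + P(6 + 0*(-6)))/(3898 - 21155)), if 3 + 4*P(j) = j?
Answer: -69028/2597952915 ≈ -2.6570e-5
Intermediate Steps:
P(j) = -3/4 + j/4
1/(-37639 + (-47995 + P(6 + 0*(-6)))/(3898 - 21155)) = 1/(-37639 + (-47995 + (-3/4 + (6 + 0*(-6))/4))/(3898 - 21155)) = 1/(-37639 + (-47995 + (-3/4 + (6 + 0)/4))/(-17257)) = 1/(-37639 + (-47995 + (-3/4 + (1/4)*6))*(-1/17257)) = 1/(-37639 + (-47995 + (-3/4 + 3/2))*(-1/17257)) = 1/(-37639 + (-47995 + 3/4)*(-1/17257)) = 1/(-37639 - 191977/4*(-1/17257)) = 1/(-37639 + 191977/69028) = 1/(-2597952915/69028) = -69028/2597952915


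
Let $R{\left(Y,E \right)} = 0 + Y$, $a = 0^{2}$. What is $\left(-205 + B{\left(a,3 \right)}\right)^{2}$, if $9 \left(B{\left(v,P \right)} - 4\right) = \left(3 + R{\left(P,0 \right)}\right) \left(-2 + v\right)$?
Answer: $\frac{368449}{9} \approx 40939.0$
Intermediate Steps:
$a = 0$
$R{\left(Y,E \right)} = Y$
$B{\left(v,P \right)} = 4 + \frac{\left(-2 + v\right) \left(3 + P\right)}{9}$ ($B{\left(v,P \right)} = 4 + \frac{\left(3 + P\right) \left(-2 + v\right)}{9} = 4 + \frac{\left(-2 + v\right) \left(3 + P\right)}{9}$)
$\left(-205 + B{\left(a,3 \right)}\right)^{2} = \left(-205 + \left(\frac{10}{3} - \frac{2}{3} + \frac{1}{3} \cdot 0 + \frac{1}{9} \cdot 3 \cdot 0\right)\right)^{2} = \left(-205 + \left(\frac{10}{3} - \frac{2}{3} + 0 + 0\right)\right)^{2} = \left(-205 + \frac{8}{3}\right)^{2} = \left(- \frac{607}{3}\right)^{2} = \frac{368449}{9}$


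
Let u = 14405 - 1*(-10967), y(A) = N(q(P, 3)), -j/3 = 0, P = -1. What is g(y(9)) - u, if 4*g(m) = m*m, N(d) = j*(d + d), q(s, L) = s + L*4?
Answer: -25372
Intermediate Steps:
j = 0 (j = -3*0 = 0)
q(s, L) = s + 4*L
N(d) = 0 (N(d) = 0*(d + d) = 0*(2*d) = 0)
y(A) = 0
g(m) = m²/4 (g(m) = (m*m)/4 = m²/4)
u = 25372 (u = 14405 + 10967 = 25372)
g(y(9)) - u = (¼)*0² - 1*25372 = (¼)*0 - 25372 = 0 - 25372 = -25372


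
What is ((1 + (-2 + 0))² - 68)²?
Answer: 4489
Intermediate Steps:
((1 + (-2 + 0))² - 68)² = ((1 - 2)² - 68)² = ((-1)² - 68)² = (1 - 68)² = (-67)² = 4489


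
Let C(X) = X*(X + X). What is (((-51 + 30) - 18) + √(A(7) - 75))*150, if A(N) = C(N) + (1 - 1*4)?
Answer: -5850 + 300*√5 ≈ -5179.2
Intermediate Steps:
C(X) = 2*X² (C(X) = X*(2*X) = 2*X²)
A(N) = -3 + 2*N² (A(N) = 2*N² + (1 - 1*4) = 2*N² + (1 - 4) = 2*N² - 3 = -3 + 2*N²)
(((-51 + 30) - 18) + √(A(7) - 75))*150 = (((-51 + 30) - 18) + √((-3 + 2*7²) - 75))*150 = ((-21 - 18) + √((-3 + 2*49) - 75))*150 = (-39 + √((-3 + 98) - 75))*150 = (-39 + √(95 - 75))*150 = (-39 + √20)*150 = (-39 + 2*√5)*150 = -5850 + 300*√5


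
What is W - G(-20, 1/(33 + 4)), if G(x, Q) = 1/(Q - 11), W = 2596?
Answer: 1054013/406 ≈ 2596.1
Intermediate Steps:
G(x, Q) = 1/(-11 + Q)
W - G(-20, 1/(33 + 4)) = 2596 - 1/(-11 + 1/(33 + 4)) = 2596 - 1/(-11 + 1/37) = 2596 - 1/(-406/37) = 2596 - 1*(-37/406) = 2596 + 37/406 = 1054013/406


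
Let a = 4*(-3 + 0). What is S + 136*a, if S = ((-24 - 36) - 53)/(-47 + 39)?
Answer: -12943/8 ≈ -1617.9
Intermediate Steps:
S = 113/8 (S = (-60 - 53)/(-8) = -113*(-⅛) = 113/8 ≈ 14.125)
a = -12 (a = 4*(-3) = -12)
S + 136*a = 113/8 + 136*(-12) = 113/8 - 1632 = -12943/8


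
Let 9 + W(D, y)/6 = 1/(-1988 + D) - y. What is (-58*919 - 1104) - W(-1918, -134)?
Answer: -35906555/651 ≈ -55156.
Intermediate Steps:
W(D, y) = -54 - 6*y + 6/(-1988 + D) (W(D, y) = -54 + 6*(1/(-1988 + D) - y) = -54 + (-6*y + 6/(-1988 + D)) = -54 - 6*y + 6/(-1988 + D))
(-58*919 - 1104) - W(-1918, -134) = (-58*919 - 1104) - 6*(17893 - 9*(-1918) + 1988*(-134) - 1*(-1918)*(-134))/(-1988 - 1918) = (-53302 - 1104) - 6*(17893 + 17262 - 266392 - 257012)/(-3906) = -54406 - 6*(-1)*(-488249)/3906 = -54406 - 1*488249/651 = -54406 - 488249/651 = -35906555/651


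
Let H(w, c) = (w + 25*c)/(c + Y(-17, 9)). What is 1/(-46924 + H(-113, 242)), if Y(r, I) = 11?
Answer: -253/11865835 ≈ -2.1322e-5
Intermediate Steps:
H(w, c) = (w + 25*c)/(11 + c) (H(w, c) = (w + 25*c)/(c + 11) = (w + 25*c)/(11 + c))
1/(-46924 + H(-113, 242)) = 1/(-46924 + (-113 + 25*242)/(11 + 242)) = 1/(-46924 + (-113 + 6050)/253) = 1/(-46924 + (1/253)*5937) = 1/(-46924 + 5937/253) = 1/(-11865835/253) = -253/11865835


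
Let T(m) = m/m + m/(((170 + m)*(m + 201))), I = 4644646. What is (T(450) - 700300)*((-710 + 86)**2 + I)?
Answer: -3387833064853863/961 ≈ -3.5253e+12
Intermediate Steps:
T(m) = 1 + m/((170 + m)*(201 + m)) (T(m) = 1 + m/(((170 + m)*(201 + m))) = 1 + m*(1/((170 + m)*(201 + m))) = 1 + m/((170 + m)*(201 + m)))
(T(450) - 700300)*((-710 + 86)**2 + I) = ((34170 + 450**2 + 372*450)/(34170 + 450**2 + 371*450) - 700300)*((-710 + 86)**2 + 4644646) = ((34170 + 202500 + 167400)/(34170 + 202500 + 166950) - 700300)*((-624)**2 + 4644646) = (404070/403620 - 700300)*(389376 + 4644646) = ((1/403620)*404070 - 700300)*5034022 = (13469/13454 - 700300)*5034022 = -9421822731/13454*5034022 = -3387833064853863/961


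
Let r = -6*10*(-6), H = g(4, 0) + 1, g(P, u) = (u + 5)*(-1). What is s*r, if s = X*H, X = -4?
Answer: 5760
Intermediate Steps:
g(P, u) = -5 - u (g(P, u) = (5 + u)*(-1) = -5 - u)
H = -4 (H = (-5 - 1*0) + 1 = (-5 + 0) + 1 = -5 + 1 = -4)
r = 360 (r = -60*(-6) = 360)
s = 16 (s = -4*(-4) = 16)
s*r = 16*360 = 5760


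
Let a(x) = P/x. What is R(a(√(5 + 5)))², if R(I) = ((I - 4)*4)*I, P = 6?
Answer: 28224/25 - 6912*√10/25 ≈ 254.65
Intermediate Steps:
a(x) = 6/x
R(I) = I*(-16 + 4*I) (R(I) = ((-4 + I)*4)*I = (-16 + 4*I)*I = I*(-16 + 4*I))
R(a(√(5 + 5)))² = (4*(6/(√(5 + 5)))*(-4 + 6/(√(5 + 5))))² = (4*(6/(√10))*(-4 + 6/(√10)))² = (4*(6*(√10/10))*(-4 + 6*(√10/10)))² = (4*(3*√10/5)*(-4 + 3*√10/5))² = (12*√10*(-4 + 3*√10/5)/5)² = 288*(-4 + 3*√10/5)²/5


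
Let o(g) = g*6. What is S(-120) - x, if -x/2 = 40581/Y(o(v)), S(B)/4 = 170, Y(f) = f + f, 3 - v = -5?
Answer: 24407/16 ≈ 1525.4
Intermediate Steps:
v = 8 (v = 3 - 1*(-5) = 3 + 5 = 8)
o(g) = 6*g
Y(f) = 2*f
S(B) = 680 (S(B) = 4*170 = 680)
x = -13527/16 (x = -81162/(2*(6*8)) = -81162/(2*48) = -81162/96 = -2*13527/32 = -13527/16 ≈ -845.44)
S(-120) - x = 680 - 1*(-13527/16) = 680 + 13527/16 = 24407/16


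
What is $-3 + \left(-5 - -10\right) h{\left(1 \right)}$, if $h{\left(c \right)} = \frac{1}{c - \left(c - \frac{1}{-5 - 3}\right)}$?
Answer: $-43$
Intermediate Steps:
$h{\left(c \right)} = -8$ ($h{\left(c \right)} = \frac{1}{c - \left(\frac{1}{8} + c\right)} = \frac{1}{- \frac{1}{8}} = -8$)
$-3 + \left(-5 - -10\right) h{\left(1 \right)} = -3 + \left(-5 - -10\right) \left(-8\right) = -3 + \left(-5 + 10\right) \left(-8\right) = -3 + 5 \left(-8\right) = -3 - 40 = -43$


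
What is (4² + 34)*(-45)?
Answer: -2250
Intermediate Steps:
(4² + 34)*(-45) = (16 + 34)*(-45) = 50*(-45) = -2250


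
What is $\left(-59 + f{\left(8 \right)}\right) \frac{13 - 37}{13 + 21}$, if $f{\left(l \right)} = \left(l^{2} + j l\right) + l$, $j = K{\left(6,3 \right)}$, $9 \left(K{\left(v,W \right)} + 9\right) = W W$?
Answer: $36$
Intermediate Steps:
$K{\left(v,W \right)} = -9 + \frac{W^{2}}{9}$ ($K{\left(v,W \right)} = -9 + \frac{W W}{9} = -9 + \frac{W^{2}}{9}$)
$j = -8$ ($j = -9 + \frac{3^{2}}{9} = -9 + \frac{1}{9} \cdot 9 = -9 + 1 = -8$)
$f{\left(l \right)} = l^{2} - 7 l$ ($f{\left(l \right)} = \left(l^{2} - 8 l\right) + l = l^{2} - 7 l$)
$\left(-59 + f{\left(8 \right)}\right) \frac{13 - 37}{13 + 21} = \left(-59 + 8 \left(-7 + 8\right)\right) \frac{13 - 37}{13 + 21} = \left(-59 + 8 \cdot 1\right) \left(- \frac{24}{34}\right) = \left(-59 + 8\right) \left(\left(-24\right) \frac{1}{34}\right) = \left(-51\right) \left(- \frac{12}{17}\right) = 36$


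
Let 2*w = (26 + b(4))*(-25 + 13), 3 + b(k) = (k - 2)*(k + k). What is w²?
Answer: 54756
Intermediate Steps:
b(k) = -3 + 2*k*(-2 + k) (b(k) = -3 + (k - 2)*(k + k) = -3 + (-2 + k)*(2*k) = -3 + 2*k*(-2 + k))
w = -234 (w = ((26 + (-3 - 4*4 + 2*4²))*(-25 + 13))/2 = ((26 + (-3 - 16 + 2*16))*(-12))/2 = ((26 + (-3 - 16 + 32))*(-12))/2 = ((26 + 13)*(-12))/2 = (39*(-12))/2 = (½)*(-468) = -234)
w² = (-234)² = 54756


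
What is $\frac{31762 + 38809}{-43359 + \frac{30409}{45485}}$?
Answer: $- \frac{3209921935}{1972153706} \approx -1.6276$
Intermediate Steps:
$\frac{31762 + 38809}{-43359 + \frac{30409}{45485}} = \frac{70571}{-43359 + 30409 \cdot \frac{1}{45485}} = \frac{70571}{-43359 + \frac{30409}{45485}} = \frac{70571}{- \frac{1972153706}{45485}} = 70571 \left(- \frac{45485}{1972153706}\right) = - \frac{3209921935}{1972153706}$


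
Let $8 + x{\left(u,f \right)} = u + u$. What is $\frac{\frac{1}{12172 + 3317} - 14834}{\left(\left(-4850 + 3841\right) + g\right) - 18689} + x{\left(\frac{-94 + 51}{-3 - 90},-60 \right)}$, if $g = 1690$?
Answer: $- \frac{54055071457}{8646703272} \approx -6.2515$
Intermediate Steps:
$x{\left(u,f \right)} = -8 + 2 u$ ($x{\left(u,f \right)} = -8 + \left(u + u\right) = -8 + 2 u$)
$\frac{\frac{1}{12172 + 3317} - 14834}{\left(\left(-4850 + 3841\right) + g\right) - 18689} + x{\left(\frac{-94 + 51}{-3 - 90},-60 \right)} = \frac{\frac{1}{12172 + 3317} - 14834}{\left(\left(-4850 + 3841\right) + 1690\right) - 18689} - \left(8 - 2 \frac{-94 + 51}{-3 - 90}\right) = \frac{\frac{1}{15489} - 14834}{\left(-1009 + 1690\right) - 18689} - \left(8 - 2 \left(- \frac{43}{-93}\right)\right) = \frac{\frac{1}{15489} - 14834}{681 - 18689} - \left(8 - 2 \left(\left(-43\right) \left(- \frac{1}{93}\right)\right)\right) = - \frac{229763825}{15489 \left(-18008\right)} + \left(-8 + 2 \cdot \frac{43}{93}\right) = \left(- \frac{229763825}{15489}\right) \left(- \frac{1}{18008}\right) + \left(-8 + \frac{86}{93}\right) = \frac{229763825}{278925912} - \frac{658}{93} = - \frac{54055071457}{8646703272}$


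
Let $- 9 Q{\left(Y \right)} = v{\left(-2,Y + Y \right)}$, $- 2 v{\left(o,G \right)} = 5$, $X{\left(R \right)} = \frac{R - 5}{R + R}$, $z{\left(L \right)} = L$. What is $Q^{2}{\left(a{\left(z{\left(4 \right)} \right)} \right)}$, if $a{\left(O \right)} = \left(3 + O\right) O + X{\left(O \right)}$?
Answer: $\frac{25}{324} \approx 0.07716$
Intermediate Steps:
$X{\left(R \right)} = \frac{-5 + R}{2 R}$
$v{\left(o,G \right)} = - \frac{5}{2}$ ($v{\left(o,G \right)} = \left(- \frac{1}{2}\right) 5 = - \frac{5}{2}$)
$a{\left(O \right)} = O \left(3 + O\right) + \frac{-5 + O}{2 O}$ ($a{\left(O \right)} = \left(3 + O\right) O + \frac{-5 + O}{2 O} = O \left(3 + O\right) + \frac{-5 + O}{2 O}$)
$Q{\left(Y \right)} = \frac{5}{18}$ ($Q{\left(Y \right)} = \left(- \frac{1}{9}\right) \left(- \frac{5}{2}\right) = \frac{5}{18}$)
$Q^{2}{\left(a{\left(z{\left(4 \right)} \right)} \right)} = \left(\frac{5}{18}\right)^{2} = \frac{25}{324}$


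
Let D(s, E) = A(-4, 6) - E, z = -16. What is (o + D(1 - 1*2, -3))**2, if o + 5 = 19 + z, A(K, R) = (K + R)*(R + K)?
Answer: 25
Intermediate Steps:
A(K, R) = (K + R)**2 (A(K, R) = (K + R)*(K + R) = (K + R)**2)
D(s, E) = 4 - E (D(s, E) = (-4 + 6)**2 - E = 2**2 - E = 4 - E)
o = -2 (o = -5 + (19 - 16) = -5 + 3 = -2)
(o + D(1 - 1*2, -3))**2 = (-2 + (4 - 1*(-3)))**2 = (-2 + (4 + 3))**2 = (-2 + 7)**2 = 5**2 = 25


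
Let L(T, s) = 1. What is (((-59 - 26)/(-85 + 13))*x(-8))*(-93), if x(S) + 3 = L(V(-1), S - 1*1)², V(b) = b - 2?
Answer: 2635/12 ≈ 219.58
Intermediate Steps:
V(b) = -2 + b
x(S) = -2 (x(S) = -3 + 1² = -3 + 1 = -2)
(((-59 - 26)/(-85 + 13))*x(-8))*(-93) = (((-59 - 26)/(-85 + 13))*(-2))*(-93) = (-85/(-72)*(-2))*(-93) = (-85*(-1/72)*(-2))*(-93) = ((85/72)*(-2))*(-93) = -85/36*(-93) = 2635/12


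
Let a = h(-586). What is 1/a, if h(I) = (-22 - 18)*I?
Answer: 1/23440 ≈ 4.2662e-5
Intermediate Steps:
h(I) = -40*I
a = 23440 (a = -40*(-586) = 23440)
1/a = 1/23440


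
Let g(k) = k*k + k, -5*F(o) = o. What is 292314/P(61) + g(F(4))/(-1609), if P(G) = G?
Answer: 11758330894/2453725 ≈ 4792.0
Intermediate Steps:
F(o) = -o/5
g(k) = k + k² (g(k) = k² + k = k + k²)
292314/P(61) + g(F(4))/(-1609) = 292314/61 + ((-⅕*4)*(1 - ⅕*4))/(-1609) = 292314*(1/61) - 4*(1 - ⅘)/5*(-1/1609) = 292314/61 - ⅘*⅕*(-1/1609) = 292314/61 - 4/25*(-1/1609) = 292314/61 + 4/40225 = 11758330894/2453725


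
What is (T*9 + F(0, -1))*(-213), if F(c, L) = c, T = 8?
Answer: -15336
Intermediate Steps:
(T*9 + F(0, -1))*(-213) = (8*9 + 0)*(-213) = (72 + 0)*(-213) = 72*(-213) = -15336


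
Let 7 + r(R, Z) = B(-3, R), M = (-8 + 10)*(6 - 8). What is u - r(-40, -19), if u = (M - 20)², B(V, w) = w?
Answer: 623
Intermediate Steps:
M = -4 (M = 2*(-2) = -4)
r(R, Z) = -7 + R
u = 576 (u = (-4 - 20)² = (-24)² = 576)
u - r(-40, -19) = 576 - (-7 - 40) = 576 - 1*(-47) = 576 + 47 = 623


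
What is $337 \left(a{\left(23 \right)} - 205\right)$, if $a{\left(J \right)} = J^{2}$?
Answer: $109188$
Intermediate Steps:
$337 \left(a{\left(23 \right)} - 205\right) = 337 \left(23^{2} - 205\right) = 337 \left(529 - 205\right) = 337 \cdot 324 = 109188$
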